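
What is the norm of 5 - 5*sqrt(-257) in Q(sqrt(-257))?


N(a + b*sqrt(d)) = a^2 - d*b^2
= (5)^2 - (-257)*(-5)^2
= 25 + 6425
= 6450

6450


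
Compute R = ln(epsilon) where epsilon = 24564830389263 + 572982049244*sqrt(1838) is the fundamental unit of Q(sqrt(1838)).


epsilon = 24564830389263 + 572982049244*sqrt(1838)
= 4.9130e+13
R = ln(4.9130e+13)
= 31.5255

31.5255


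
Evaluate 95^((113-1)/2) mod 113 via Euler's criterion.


p = 113 is prime and the exponent is (p-1)/2 = 56, so by Euler's criterion 95^56 = (95/113) = +1 or -1 mod 113.
Compute by square-and-multiply:
  56 = 32 + 16 + 8 (binary 111000)
  Repeated squaring mod 113: 95^1 = 95, 95^2 = 98, 95^4 = 112, 95^8 = 1, 95^16 = 1, 95^32 = 1
  95^56 = 95^32 * 95^16 * 95^8 = 1 * 1 * 1 mod 113
    1 * 1 = 1 = 1 mod 113
    1 * 1 = 1 = 1 mod 113
  95^56 = 1 mod 113
Result 1: 95 is a quadratic residue mod 113.
95^56 mod 113 = 1

1


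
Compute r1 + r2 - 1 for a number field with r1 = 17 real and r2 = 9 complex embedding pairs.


By Dirichlet's unit theorem:
rank = r1 + r2 - 1
= 17 + 9 - 1
= 25

25


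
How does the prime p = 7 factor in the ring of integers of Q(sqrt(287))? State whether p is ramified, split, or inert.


K = Q(sqrt(287)). Since d mod 4 = 3, disc(K) = 1148.
Check p | disc: 1148 mod 7 = 0.
p divides disc, so p ramifies: (p) = P^2 with e=2, f=1, g=1.
Therefore p is ramified.

ramified


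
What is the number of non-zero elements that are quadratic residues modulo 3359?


For prime p, the number of non-zero quadratic residues is (p-1)/2.
= (3359-1)/2
= 1679

1679


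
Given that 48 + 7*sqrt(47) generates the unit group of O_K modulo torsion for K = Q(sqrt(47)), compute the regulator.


epsilon = 48 + 7*sqrt(47)
= 95.9896
R = ln(95.9896)
= 4.5642

4.5642


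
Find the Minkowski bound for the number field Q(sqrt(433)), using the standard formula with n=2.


d = 433, d mod 4 = 1, so disc(K) = d = 433; |disc(K)| = 433
Real quadratic field, so n = 2, s = r2 = 0, r1 = 2
M = (n!/n^n) * (4/pi)^s * sqrt(|disc(K)|) = (2!/2^2) * (4/pi)^0 * sqrt(433)
= 0.5 * 1.000000 * 20.808652
= 10.4043

10.4043


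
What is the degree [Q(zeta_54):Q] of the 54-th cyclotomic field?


The degree equals Euler's totient phi(54).
54 = 2 * 3^3
phi(54) = 18

18


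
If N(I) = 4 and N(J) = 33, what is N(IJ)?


N(IJ) = N(I) * N(J)
= 4 * 33
= 132

132


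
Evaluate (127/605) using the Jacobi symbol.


Compute (127/605) via quadratic reciprocity:
  reciprocity: (127/605) -> +(605/127)
  reduce: (97/127)
  reciprocity: (97/127) -> +(127/97)
  reduce: (30/97)
  pull out 2: (2/97) = +1  (since 97 mod 8 = 1)
  reciprocity: (15/97) -> +(97/15)
  reduce: (7/15)
  reciprocity: (7/15) -> -(15/7)
  reduce: (1/7)
  (1/7) = 1
Product of signs = -1

-1


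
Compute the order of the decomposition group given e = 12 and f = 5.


|D_P| = e * f
= 12 * 5
= 60

60


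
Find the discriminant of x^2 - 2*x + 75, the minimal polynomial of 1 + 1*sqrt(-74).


The element 1 + 1*sqrt(-74) has minimal polynomial:
x^2 - 2*x + 75
Discriminant = (-2)^2 - 4*(75)
= 4 - 300
= -296

-296


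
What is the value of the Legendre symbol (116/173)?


p = 173 is prime, so compute (116/173) with the reciprocity algorithm (Jacobi-symbol steps: pull out 2s via (2/n), flip via reciprocity, reduce):
  pull out 2: (2/173) = -1  (since 173 mod 8 = 5)
  pull out 2: (2/173) = -1  (since 173 mod 8 = 5)
  reciprocity: (29/173) -> +(173/29)
  reduce: (28/29)
  pull out 2: (2/29) = -1  (since 29 mod 8 = 5)
  pull out 2: (2/29) = -1  (since 29 mod 8 = 5)
  reciprocity: (7/29) -> +(29/7)
  reduce: (1/7)
  (1/7) = 1
Product of signs = 1
(116/173) = 1

1


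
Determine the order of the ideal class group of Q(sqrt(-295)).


K = Q(sqrt(-295)). d mod 4 = 1, so D = disc(K) = d = -295
h(K) equals the number of primitive reduced positive-definite forms (a, b, c) = a*x^2 + b*x*y + c*y^2 with b^2 - 4ac = D,
where reduced means |b| <= a <= c, with b >= 0 whenever |b| = a or a = c, and primitive means gcd(a, b, c) = 1.
Reduced forces 3a^2 <= |D| = 295, so 1 <= a <= 9; b must have the parity of D, and c = (b^2 - D)/(4a) must be an integer >= a.
Enumerate a = 1..9, b in [-a, a]:
  a=1: (1, 1, 74)  [1]
  a=2: (2, -1, 37), (2, 1, 37)  [2]
  a=3: none
  a=4: (4, -3, 19), (4, 3, 19)  [2]
  a=5: (5, 5, 16)  [1]
  a=6..7: none
  a=8: (8, -5, 10), (8, 5, 10)  [2]
  a=9: none
Total reduced forms: 1 + 2 + 2 + 1 + 2 = 8
h = 8

8


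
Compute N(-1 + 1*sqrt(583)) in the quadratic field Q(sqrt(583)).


N(a + b*sqrt(d)) = a^2 - d*b^2
= (-1)^2 - (583)*(1)^2
= 1 - 583
= -582

-582


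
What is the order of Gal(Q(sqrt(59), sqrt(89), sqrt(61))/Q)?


The 3 square roots of distinct primes are multiplicatively independent over Q,
so [K:Q] = 2^3 and Gal(K/Q) is isomorphic to (Z/2Z)^3.
|Gal| = 2^3 = 8

8


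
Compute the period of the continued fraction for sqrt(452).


Run the CF algorithm for sqrt(452).
a_0 = floor(sqrt(452)) = 21; set m_0=0, q_0=1.
Recurrence: m' = q*a - m,  q' = (d - m'^2)/q,  a' = floor((a_0 + m')/q').
  step 1: m=21, q=11, a=3
  step 2: m=12, q=28, a=1
  step 3: m=16, q=7, a=5
  step 4: m=19, q=13, a=3
  step 5: m=20, q=4, a=10
  step 6: m=20, q=13, a=3
  step 7: m=19, q=7, a=5
  step 8: m=16, q=28, a=1
  step 9: m=12, q=11, a=3
  step 10: m=21, q=1, a=42
a_10 = 2*a_0 = 42, so the period closes here.
sqrt(452) = [21; 3, 1, 5, 3, 10, 3, 5, 1, 3, 42]
Period length = 10

10


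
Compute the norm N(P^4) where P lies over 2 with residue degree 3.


N(P^a) = p^(a*f)
= 2^(4*3)
= 2^12
= 4096

4096


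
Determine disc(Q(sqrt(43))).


For K = Q(sqrt(d)) with d squarefree: disc(K) = d if d = 1 mod 4, and disc(K) = 4d if d = 2 or 3 mod 4.
Here d = 43, and d mod 4 = 3.
d = 3 mod 4, not 1 (O_K = Z[sqrt(d)]), so disc(K) = 4d = 4 * (43) = 172

172


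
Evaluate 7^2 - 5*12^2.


x^2 - d*y^2
= 7^2 - 5*12^2
= 49 - 720
= -671

-671


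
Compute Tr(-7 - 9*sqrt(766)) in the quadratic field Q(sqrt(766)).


Tr(a + b*sqrt(d)) = (a + b*sqrt(d)) + (a - b*sqrt(d)) = 2a
= 2 * (-7)
= -14

-14


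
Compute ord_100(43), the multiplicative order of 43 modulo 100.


We want ord_100(43), the smallest k >= 1 with 43^k = 1 mod 100.
n = 100 = 2^2 * 5^2, phi(100) = 40; the order divides phi(n).
Divisors of 40: 1, 2, 4, 5, 8, 10, 20, 40
Repeated squaring mod 100: 43^1 = 43, 43^2 = 49, 43^4 = 1, 43^8 = 1, 43^16 = 1, 43^32 = 1
Test divisors in increasing order:
  k=1: 43^1 = 43 mod 100
  k=2: 43^2 = 49 mod 100
  k=4: 43^4 = 1 mod 100  <- first divisor giving 1
Order = 4

4


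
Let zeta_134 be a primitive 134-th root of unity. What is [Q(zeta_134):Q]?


The degree equals Euler's totient phi(134).
134 = 2 * 67
phi(134) = 66

66


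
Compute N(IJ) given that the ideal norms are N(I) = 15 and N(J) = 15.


N(IJ) = N(I) * N(J)
= 15 * 15
= 225

225


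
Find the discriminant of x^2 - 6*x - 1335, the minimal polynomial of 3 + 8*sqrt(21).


The element 3 + 8*sqrt(21) has minimal polynomial:
x^2 - 6*x - 1335
Discriminant = (-6)^2 - 4*(-1335)
= 36 + 5340
= 5376

5376


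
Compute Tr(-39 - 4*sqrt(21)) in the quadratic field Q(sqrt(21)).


Tr(a + b*sqrt(d)) = (a + b*sqrt(d)) + (a - b*sqrt(d)) = 2a
= 2 * (-39)
= -78

-78


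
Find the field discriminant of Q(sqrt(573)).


For K = Q(sqrt(d)) with d squarefree: disc(K) = d if d = 1 mod 4, and disc(K) = 4d if d = 2 or 3 mod 4.
Here d = 573, and d mod 4 = 1.
d = 1 mod 4 (O_K = Z[(1+sqrt(d))/2]), so disc(K) = d = 573

573


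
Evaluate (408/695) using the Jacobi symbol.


Compute (408/695) via quadratic reciprocity:
  pull out 2: (2/695) = +1  (since 695 mod 8 = 7)
  pull out 2: (2/695) = +1  (since 695 mod 8 = 7)
  pull out 2: (2/695) = +1  (since 695 mod 8 = 7)
  reciprocity: (51/695) -> -(695/51)
  reduce: (32/51)
  pull out 2: (2/51) = -1  (since 51 mod 8 = 3)
  pull out 2: (2/51) = -1  (since 51 mod 8 = 3)
  pull out 2: (2/51) = -1  (since 51 mod 8 = 3)
  pull out 2: (2/51) = -1  (since 51 mod 8 = 3)
  pull out 2: (2/51) = -1  (since 51 mod 8 = 3)
  (1/51) = 1
Product of signs = 1

1


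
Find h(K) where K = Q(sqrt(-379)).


K = Q(sqrt(-379)). d mod 4 = 1, so D = disc(K) = d = -379
h(K) equals the number of primitive reduced positive-definite forms (a, b, c) = a*x^2 + b*x*y + c*y^2 with b^2 - 4ac = D,
where reduced means |b| <= a <= c, with b >= 0 whenever |b| = a or a = c, and primitive means gcd(a, b, c) = 1.
Reduced forces 3a^2 <= |D| = 379, so 1 <= a <= 11; b must have the parity of D, and c = (b^2 - D)/(4a) must be an integer >= a.
Enumerate a = 1..11, b in [-a, a]:
  a=1: (1, 1, 95)  [1]
  a=2..4: none
  a=5: (5, -1, 19), (5, 1, 19)  [2]
  a=6..11: none
Total reduced forms: 1 + 2 = 3
h = 3

3


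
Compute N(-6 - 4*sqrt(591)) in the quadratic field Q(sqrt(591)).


N(a + b*sqrt(d)) = a^2 - d*b^2
= (-6)^2 - (591)*(-4)^2
= 36 - 9456
= -9420

-9420


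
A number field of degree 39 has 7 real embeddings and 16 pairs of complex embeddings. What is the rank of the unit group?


By Dirichlet's unit theorem:
rank = r1 + r2 - 1
= 7 + 16 - 1
= 22

22


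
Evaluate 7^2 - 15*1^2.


x^2 - d*y^2
= 7^2 - 15*1^2
= 49 - 15
= 34

34


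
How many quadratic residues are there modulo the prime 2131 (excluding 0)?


For prime p, the number of non-zero quadratic residues is (p-1)/2.
= (2131-1)/2
= 1065

1065


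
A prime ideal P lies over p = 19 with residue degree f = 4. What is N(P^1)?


N(P^a) = p^(a*f)
= 19^(1*4)
= 19^4
= 130321

130321


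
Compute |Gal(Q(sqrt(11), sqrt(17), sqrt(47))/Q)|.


The 3 square roots of distinct primes are multiplicatively independent over Q,
so [K:Q] = 2^3 and Gal(K/Q) is isomorphic to (Z/2Z)^3.
|Gal| = 2^3 = 8

8


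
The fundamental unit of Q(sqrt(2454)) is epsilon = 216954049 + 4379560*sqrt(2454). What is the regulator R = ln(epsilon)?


epsilon = 216954049 + 4379560*sqrt(2454)
= 4.3391e+08
R = ln(4.3391e+08)
= 19.8883

19.8883


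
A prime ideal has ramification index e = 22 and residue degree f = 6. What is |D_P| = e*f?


|D_P| = e * f
= 22 * 6
= 132

132


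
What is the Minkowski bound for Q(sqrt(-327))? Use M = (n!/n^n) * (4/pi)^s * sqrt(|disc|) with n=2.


d = -327, d mod 4 = 1, so disc(K) = d = -327; |disc(K)| = 327
Imaginary quadratic field, so n = 2, s = r2 = 1, r1 = 0
M = (n!/n^n) * (4/pi)^s * sqrt(|disc(K)|) = (2!/2^2) * (4/pi)^1 * sqrt(327)
= 0.5 * 1.273240 * 18.083141
= 11.5121

11.5121


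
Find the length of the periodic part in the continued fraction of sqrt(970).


Run the CF algorithm for sqrt(970).
a_0 = floor(sqrt(970)) = 31; set m_0=0, q_0=1.
Recurrence: m' = q*a - m,  q' = (d - m'^2)/q,  a' = floor((a_0 + m')/q').
  step 1: m=31, q=9, a=6
  step 2: m=23, q=49, a=1
  step 3: m=26, q=6, a=9
  step 4: m=28, q=31, a=1
  step 5: m=3, q=31, a=1
  step 6: m=28, q=6, a=9
  step 7: m=26, q=49, a=1
  step 8: m=23, q=9, a=6
  step 9: m=31, q=1, a=62
a_9 = 2*a_0 = 62, so the period closes here.
sqrt(970) = [31; 6, 1, 9, 1, 1, 9, 1, 6, 62]
Period length = 9

9


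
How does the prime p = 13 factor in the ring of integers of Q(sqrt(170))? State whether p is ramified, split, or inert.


K = Q(sqrt(170)). Since d mod 4 = 2, disc(K) = 680.
Check p | disc: 680 mod 13 = 4.
p does not divide disc. Compute Legendre symbol (d/p):
1^((13-1)/2) mod 13 = 1
(d/p) = 1, so p splits: (p) = P*P' with e=1, f=1, g=2.
Therefore p is split.

split


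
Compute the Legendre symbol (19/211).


p = 211 is prime, so compute (19/211) with the reciprocity algorithm (Jacobi-symbol steps: pull out 2s via (2/n), flip via reciprocity, reduce):
  reciprocity: (19/211) -> -(211/19)
  reduce: (2/19)
  pull out 2: (2/19) = -1  (since 19 mod 8 = 3)
  (1/19) = 1
Product of signs = 1
(19/211) = 1

1


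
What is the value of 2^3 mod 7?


p = 7 is prime and the exponent is (p-1)/2 = 3, so by Euler's criterion 2^3 = (2/7) = +1 or -1 mod 7.
Compute by square-and-multiply:
  3 = 2 + 1 (binary 11)
  Repeated squaring mod 7: 2^1 = 2, 2^2 = 4
  2^3 = 2^2 * 2^1 = 4 * 2 mod 7
    4 * 2 = 8 = 1 mod 7
  2^3 = 1 mod 7
Result 1: 2 is a quadratic residue mod 7.
2^3 mod 7 = 1

1


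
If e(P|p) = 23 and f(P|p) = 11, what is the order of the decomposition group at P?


|D_P| = e * f
= 23 * 11
= 253

253


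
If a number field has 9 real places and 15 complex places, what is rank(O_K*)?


By Dirichlet's unit theorem:
rank = r1 + r2 - 1
= 9 + 15 - 1
= 23

23


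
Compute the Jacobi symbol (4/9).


Compute (4/9) via quadratic reciprocity:
  pull out 2: (2/9) = +1  (since 9 mod 8 = 1)
  pull out 2: (2/9) = +1  (since 9 mod 8 = 1)
  (1/9) = 1
Product of signs = 1

1


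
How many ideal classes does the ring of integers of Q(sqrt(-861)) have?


K = Q(sqrt(-861)). d mod 4 = 3, so D = disc(K) = 4d = -3444
h(K) equals the number of primitive reduced positive-definite forms (a, b, c) = a*x^2 + b*x*y + c*y^2 with b^2 - 4ac = D,
where reduced means |b| <= a <= c, with b >= 0 whenever |b| = a or a = c, and primitive means gcd(a, b, c) = 1.
Reduced forces 3a^2 <= |D| = 3444, so 1 <= a <= 33; b must have the parity of D, and c = (b^2 - D)/(4a) must be an integer >= a.
Enumerate a = 1..33, b in [-a, a]:
  a=1: (1, 0, 861)  [1]
  a=2: (2, 2, 431)  [1]
  a=3: (3, 0, 287)  [1]
  a=4: none
  a=5: (5, -4, 173), (5, 4, 173)  [2]
  a=6: (6, 6, 145)  [1]
  a=7: (7, 0, 123)  [1]
  a=8..9: none
  a=10: (10, -6, 87), (10, 6, 87)  [2]
  a=11..12: none
  a=13: (13, -12, 69), (13, 12, 69)  [2]
  a=14: (14, 14, 65)  [1]
  a=15: (15, -6, 58), (15, 6, 58)  [2]
  a=16..20: none
  a=21: (21, 0, 41)  [1]
  a=22: none
  a=23: (23, -12, 39), (23, 12, 39)  [2]
  a=24: none
  a=25: (25, -16, 37), (25, 16, 37)  [2]
  a=26: (26, -14, 35), (26, 14, 35)  [2]
  a=27..28: none
  a=29: (29, -6, 30), (29, 6, 30)  [2]
  a=30: none
  a=31: (31, 20, 31)  [1]
  a=32..33: none
Total reduced forms: 1 + 1 + 1 + 2 + 1 + 1 + 2 + 2 + 1 + 2 + 1 + 2 + 2 + 2 + 2 + 1 = 24
h = 24

24


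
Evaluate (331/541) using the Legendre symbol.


p = 541 is prime, so compute (331/541) with the reciprocity algorithm (Jacobi-symbol steps: pull out 2s via (2/n), flip via reciprocity, reduce):
  reciprocity: (331/541) -> +(541/331)
  reduce: (210/331)
  pull out 2: (2/331) = -1  (since 331 mod 8 = 3)
  reciprocity: (105/331) -> +(331/105)
  reduce: (16/105)
  pull out 2: (2/105) = +1  (since 105 mod 8 = 1)
  pull out 2: (2/105) = +1  (since 105 mod 8 = 1)
  pull out 2: (2/105) = +1  (since 105 mod 8 = 1)
  pull out 2: (2/105) = +1  (since 105 mod 8 = 1)
  (1/105) = 1
Product of signs = -1
(331/541) = -1

-1


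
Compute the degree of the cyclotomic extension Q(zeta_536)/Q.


The degree equals Euler's totient phi(536).
536 = 2^3 * 67
phi(536) = 264

264


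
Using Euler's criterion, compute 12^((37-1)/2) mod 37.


p = 37 is prime and the exponent is (p-1)/2 = 18, so by Euler's criterion 12^18 = (12/37) = +1 or -1 mod 37.
Compute by square-and-multiply:
  18 = 16 + 2 (binary 10010)
  Repeated squaring mod 37: 12^1 = 12, 12^2 = 33, 12^4 = 16, 12^8 = 34, 12^16 = 9
  12^18 = 12^16 * 12^2 = 9 * 33 mod 37
    9 * 33 = 297 = 1 mod 37
  12^18 = 1 mod 37
Result 1: 12 is a quadratic residue mod 37.
12^18 mod 37 = 1

1


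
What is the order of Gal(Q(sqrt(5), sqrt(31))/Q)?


The 2 square roots of distinct primes are multiplicatively independent over Q,
so [K:Q] = 2^2 and Gal(K/Q) is isomorphic to (Z/2Z)^2.
|Gal| = 2^2 = 4

4


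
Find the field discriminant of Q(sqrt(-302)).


For K = Q(sqrt(d)) with d squarefree: disc(K) = d if d = 1 mod 4, and disc(K) = 4d if d = 2 or 3 mod 4.
Here d = -302, and d mod 4 = 2.
d = 2 mod 4, not 1 (O_K = Z[sqrt(d)]), so disc(K) = 4d = 4 * (-302) = -1208

-1208


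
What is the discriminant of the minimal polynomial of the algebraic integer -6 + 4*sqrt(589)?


The element -6 + 4*sqrt(589) has minimal polynomial:
x^2 + 12*x - 9388
Discriminant = (12)^2 - 4*(-9388)
= 144 + 37552
= 37696

37696


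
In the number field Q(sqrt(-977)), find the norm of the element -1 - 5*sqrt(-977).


N(a + b*sqrt(d)) = a^2 - d*b^2
= (-1)^2 - (-977)*(-5)^2
= 1 + 24425
= 24426

24426


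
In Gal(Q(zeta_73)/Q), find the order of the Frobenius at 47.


The Frobenius at p in Gal(Q(zeta_n)/Q) = (Z/nZ)* is the class of p, so its order is ord_73(47), the smallest k >= 1 with 47^k = 1 mod 73.
n = 73 = 73, phi(73) = 72; the order divides phi(n).
Divisors of 72: 1, 2, 3, 4, 6, 8, 9, 12, 18, 24, 36, 72
Repeated squaring mod 73: 47^1 = 47, 47^2 = 19, 47^4 = 69, 47^8 = 16, 47^16 = 37, 47^32 = 55, 47^64 = 32
Test divisors in increasing order:
  k=1: 47^1 = 47 mod 73
  k=2: 47^2 = 19 mod 73
  k=3: 47^3 = 19 * 47 = 17 mod 73
  k=4: 47^4 = 69 mod 73
  k=6: 47^6 = 69 * 19 = 70 mod 73
  k=8: 47^8 = 16 mod 73
  k=9: 47^9 = 16 * 47 = 22 mod 73
  k=12: 47^12 = 16 * 69 = 9 mod 73
  k=18: 47^18 = 37 * 19 = 46 mod 73
  k=24: 47^24 = 37 * 16 = 8 mod 73
  k=36: 47^36 = 55 * 69 = 72 mod 73
  k=72: 47^72 = 32 * 16 = 1 mod 73  <- first divisor giving 1
Order = 72

72


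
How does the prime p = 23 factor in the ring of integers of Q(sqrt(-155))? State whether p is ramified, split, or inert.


K = Q(sqrt(-155)). Since d mod 4 = 1, disc(K) = -155.
Check p | disc: -155 mod 23 = 6.
p does not divide disc. Compute Legendre symbol (d/p):
6^((23-1)/2) mod 23 = 1
(d/p) = 1, so p splits: (p) = P*P' with e=1, f=1, g=2.
Therefore p is split.

split


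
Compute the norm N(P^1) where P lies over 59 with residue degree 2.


N(P^a) = p^(a*f)
= 59^(1*2)
= 59^2
= 3481

3481


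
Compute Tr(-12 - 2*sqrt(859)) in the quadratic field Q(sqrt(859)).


Tr(a + b*sqrt(d)) = (a + b*sqrt(d)) + (a - b*sqrt(d)) = 2a
= 2 * (-12)
= -24

-24


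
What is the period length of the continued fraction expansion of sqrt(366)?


Run the CF algorithm for sqrt(366).
a_0 = floor(sqrt(366)) = 19; set m_0=0, q_0=1.
Recurrence: m' = q*a - m,  q' = (d - m'^2)/q,  a' = floor((a_0 + m')/q').
  step 1: m=19, q=5, a=7
  step 2: m=16, q=22, a=1
  step 3: m=6, q=15, a=1
  step 4: m=9, q=19, a=1
  step 5: m=10, q=14, a=2
  step 6: m=18, q=3, a=12
  step 7: m=18, q=14, a=2
  step 8: m=10, q=19, a=1
  step 9: m=9, q=15, a=1
  step 10: m=6, q=22, a=1
  step 11: m=16, q=5, a=7
  step 12: m=19, q=1, a=38
a_12 = 2*a_0 = 38, so the period closes here.
sqrt(366) = [19; 7, 1, 1, 1, 2, 12, 2, 1, 1, 1, 7, 38]
Period length = 12

12


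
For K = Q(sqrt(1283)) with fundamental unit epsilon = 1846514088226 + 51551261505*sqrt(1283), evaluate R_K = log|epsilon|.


epsilon = 1846514088226 + 51551261505*sqrt(1283)
= 3.6930e+12
R = ln(3.6930e+12)
= 28.9375

28.9375


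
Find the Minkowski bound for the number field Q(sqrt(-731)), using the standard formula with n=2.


d = -731, d mod 4 = 1, so disc(K) = d = -731; |disc(K)| = 731
Imaginary quadratic field, so n = 2, s = r2 = 1, r1 = 0
M = (n!/n^n) * (4/pi)^s * sqrt(|disc(K)|) = (2!/2^2) * (4/pi)^1 * sqrt(731)
= 0.5 * 1.273240 * 27.037012
= 17.2123

17.2123


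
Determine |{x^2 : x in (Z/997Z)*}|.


For prime p, the number of non-zero quadratic residues is (p-1)/2.
= (997-1)/2
= 498

498


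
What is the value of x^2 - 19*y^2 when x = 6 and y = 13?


x^2 - d*y^2
= 6^2 - 19*13^2
= 36 - 3211
= -3175

-3175


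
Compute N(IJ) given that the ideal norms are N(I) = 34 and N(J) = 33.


N(IJ) = N(I) * N(J)
= 34 * 33
= 1122

1122


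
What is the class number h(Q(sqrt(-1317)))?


K = Q(sqrt(-1317)). d mod 4 = 3, so D = disc(K) = 4d = -5268
h(K) equals the number of primitive reduced positive-definite forms (a, b, c) = a*x^2 + b*x*y + c*y^2 with b^2 - 4ac = D,
where reduced means |b| <= a <= c, with b >= 0 whenever |b| = a or a = c, and primitive means gcd(a, b, c) = 1.
Reduced forces 3a^2 <= |D| = 5268, so 1 <= a <= 41; b must have the parity of D, and c = (b^2 - D)/(4a) must be an integer >= a.
Enumerate a = 1..41, b in [-a, a]:
  a=1: (1, 0, 1317)  [1]
  a=2: (2, 2, 659)  [1]
  a=3: (3, 0, 439)  [1]
  a=4..5: none
  a=6: (6, 6, 221)  [1]
  a=7..10: none
  a=11: (11, -10, 122), (11, 10, 122)  [2]
  a=12: none
  a=13: (13, -6, 102), (13, 6, 102)  [2]
  a=14..16: none
  a=17: (17, -6, 78), (17, 6, 78)  [2]
  a=18..21: none
  a=22: (22, -10, 61), (22, 10, 61)  [2]
  a=23..25: none
  a=26: (26, -6, 51), (26, 6, 51)  [2]
  a=27..30: none
  a=31: (31, -8, 43), (31, 8, 43)  [2]
  a=32: none
  a=33: (33, -12, 41), (33, 12, 41)  [2]
  a=34: (34, -6, 39), (34, 6, 39)  [2]
  a=35..41: none
Total reduced forms: 1 + 1 + 1 + 1 + 2 + 2 + 2 + 2 + 2 + 2 + 2 + 2 = 20
h = 20

20


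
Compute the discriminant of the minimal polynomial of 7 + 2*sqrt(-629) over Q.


The element 7 + 2*sqrt(-629) has minimal polynomial:
x^2 - 14*x + 2565
Discriminant = (-14)^2 - 4*(2565)
= 196 - 10260
= -10064

-10064


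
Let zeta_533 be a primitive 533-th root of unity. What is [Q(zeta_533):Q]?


The degree equals Euler's totient phi(533).
533 = 13 * 41
phi(533) = 480

480


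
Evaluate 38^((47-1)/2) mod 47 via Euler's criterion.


p = 47 is prime and the exponent is (p-1)/2 = 23, so by Euler's criterion 38^23 = (38/47) = +1 or -1 mod 47.
Compute by square-and-multiply:
  23 = 16 + 4 + 2 + 1 (binary 10111)
  Repeated squaring mod 47: 38^1 = 38, 38^2 = 34, 38^4 = 28, 38^8 = 32, 38^16 = 37
  38^23 = 38^16 * 38^4 * 38^2 * 38^1 = 37 * 28 * 34 * 38 mod 47
    37 * 28 = 1036 = 2 mod 47
    2 * 34 = 68 = 21 mod 47
    21 * 38 = 798 = 46 mod 47
  38^23 = 46 mod 47
Result 46 = p - 1 = -1 mod 47: 38 is a quadratic non-residue mod 47. As a residue in [0, p-1] the value is 46.
38^23 mod 47 = 46

46


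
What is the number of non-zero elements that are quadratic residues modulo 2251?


For prime p, the number of non-zero quadratic residues is (p-1)/2.
= (2251-1)/2
= 1125

1125


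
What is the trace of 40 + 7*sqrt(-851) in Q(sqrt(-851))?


Tr(a + b*sqrt(d)) = (a + b*sqrt(d)) + (a - b*sqrt(d)) = 2a
= 2 * (40)
= 80

80


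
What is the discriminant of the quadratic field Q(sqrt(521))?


For K = Q(sqrt(d)) with d squarefree: disc(K) = d if d = 1 mod 4, and disc(K) = 4d if d = 2 or 3 mod 4.
Here d = 521, and d mod 4 = 1.
d = 1 mod 4 (O_K = Z[(1+sqrt(d))/2]), so disc(K) = d = 521

521


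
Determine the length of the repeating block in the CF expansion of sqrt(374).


Run the CF algorithm for sqrt(374).
a_0 = floor(sqrt(374)) = 19; set m_0=0, q_0=1.
Recurrence: m' = q*a - m,  q' = (d - m'^2)/q,  a' = floor((a_0 + m')/q').
  step 1: m=19, q=13, a=2
  step 2: m=7, q=25, a=1
  step 3: m=18, q=2, a=18
  step 4: m=18, q=25, a=1
  step 5: m=7, q=13, a=2
  step 6: m=19, q=1, a=38
a_6 = 2*a_0 = 38, so the period closes here.
sqrt(374) = [19; 2, 1, 18, 1, 2, 38]
Period length = 6

6


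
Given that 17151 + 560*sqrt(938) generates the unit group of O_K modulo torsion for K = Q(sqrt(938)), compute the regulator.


epsilon = 17151 + 560*sqrt(938)
= 34302.0000
R = ln(34302.0000)
= 10.4430

10.4430


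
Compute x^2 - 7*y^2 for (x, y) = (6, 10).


x^2 - d*y^2
= 6^2 - 7*10^2
= 36 - 700
= -664

-664


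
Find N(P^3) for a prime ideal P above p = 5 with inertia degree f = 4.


N(P^a) = p^(a*f)
= 5^(3*4)
= 5^12
= 244140625

244140625


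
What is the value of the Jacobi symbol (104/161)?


Compute (104/161) via quadratic reciprocity:
  pull out 2: (2/161) = +1  (since 161 mod 8 = 1)
  pull out 2: (2/161) = +1  (since 161 mod 8 = 1)
  pull out 2: (2/161) = +1  (since 161 mod 8 = 1)
  reciprocity: (13/161) -> +(161/13)
  reduce: (5/13)
  reciprocity: (5/13) -> +(13/5)
  reduce: (3/5)
  reciprocity: (3/5) -> +(5/3)
  reduce: (2/3)
  pull out 2: (2/3) = -1  (since 3 mod 8 = 3)
  (1/3) = 1
Product of signs = -1

-1


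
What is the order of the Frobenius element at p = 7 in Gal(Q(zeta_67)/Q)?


The Frobenius at p in Gal(Q(zeta_n)/Q) = (Z/nZ)* is the class of p, so its order is ord_67(7), the smallest k >= 1 with 7^k = 1 mod 67.
n = 67 = 67, phi(67) = 66; the order divides phi(n).
Divisors of 66: 1, 2, 3, 6, 11, 22, 33, 66
Repeated squaring mod 67: 7^1 = 7, 7^2 = 49, 7^4 = 56, 7^8 = 54, 7^16 = 35, 7^32 = 19, 7^64 = 26
Test divisors in increasing order:
  k=1: 7^1 = 7 mod 67
  k=2: 7^2 = 49 mod 67
  k=3: 7^3 = 49 * 7 = 8 mod 67
  k=6: 7^6 = 56 * 49 = 64 mod 67
  k=11: 7^11 = 54 * 49 * 7 = 30 mod 67
  k=22: 7^22 = 35 * 56 * 49 = 29 mod 67
  k=33: 7^33 = 19 * 7 = 66 mod 67
  k=66: 7^66 = 26 * 49 = 1 mod 67  <- first divisor giving 1
Order = 66

66


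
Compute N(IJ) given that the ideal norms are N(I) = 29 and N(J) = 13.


N(IJ) = N(I) * N(J)
= 29 * 13
= 377

377


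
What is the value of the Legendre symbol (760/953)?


p = 953 is prime, so compute (760/953) with the reciprocity algorithm (Jacobi-symbol steps: pull out 2s via (2/n), flip via reciprocity, reduce):
  pull out 2: (2/953) = +1  (since 953 mod 8 = 1)
  pull out 2: (2/953) = +1  (since 953 mod 8 = 1)
  pull out 2: (2/953) = +1  (since 953 mod 8 = 1)
  reciprocity: (95/953) -> +(953/95)
  reduce: (3/95)
  reciprocity: (3/95) -> -(95/3)
  reduce: (2/3)
  pull out 2: (2/3) = -1  (since 3 mod 8 = 3)
  (1/3) = 1
Product of signs = 1
(760/953) = 1

1


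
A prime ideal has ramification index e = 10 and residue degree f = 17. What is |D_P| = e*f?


|D_P| = e * f
= 10 * 17
= 170

170


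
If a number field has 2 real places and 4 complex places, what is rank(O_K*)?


By Dirichlet's unit theorem:
rank = r1 + r2 - 1
= 2 + 4 - 1
= 5

5


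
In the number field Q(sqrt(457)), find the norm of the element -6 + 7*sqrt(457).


N(a + b*sqrt(d)) = a^2 - d*b^2
= (-6)^2 - (457)*(7)^2
= 36 - 22393
= -22357

-22357


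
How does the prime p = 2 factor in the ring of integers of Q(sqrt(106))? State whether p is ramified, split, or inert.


K = Q(sqrt(106)). Since d mod 4 = 2, disc(K) = 424.
Check p | disc: 424 mod 2 = 0.
p divides disc, so p ramifies: (p) = P^2 with e=2, f=1, g=1.
Therefore p is ramified.

ramified


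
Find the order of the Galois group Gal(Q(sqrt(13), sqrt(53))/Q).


The 2 square roots of distinct primes are multiplicatively independent over Q,
so [K:Q] = 2^2 and Gal(K/Q) is isomorphic to (Z/2Z)^2.
|Gal| = 2^2 = 4

4


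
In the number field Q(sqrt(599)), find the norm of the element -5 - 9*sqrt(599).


N(a + b*sqrt(d)) = a^2 - d*b^2
= (-5)^2 - (599)*(-9)^2
= 25 - 48519
= -48494

-48494


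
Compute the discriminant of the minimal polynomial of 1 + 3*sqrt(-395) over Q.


The element 1 + 3*sqrt(-395) has minimal polynomial:
x^2 - 2*x + 3556
Discriminant = (-2)^2 - 4*(3556)
= 4 - 14224
= -14220

-14220


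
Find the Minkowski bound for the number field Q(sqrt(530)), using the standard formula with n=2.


d = 530, d mod 4 = 2, so disc(K) = 4d = 2120; |disc(K)| = 2120
Real quadratic field, so n = 2, s = r2 = 0, r1 = 2
M = (n!/n^n) * (4/pi)^s * sqrt(|disc(K)|) = (2!/2^2) * (4/pi)^0 * sqrt(2120)
= 0.5 * 1.000000 * 46.043458
= 23.0217

23.0217


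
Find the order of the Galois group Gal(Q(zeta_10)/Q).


|Gal(Q(zeta_10)/Q)| = phi(10)
= 4

4


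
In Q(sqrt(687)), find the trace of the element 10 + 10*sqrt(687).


Tr(a + b*sqrt(d)) = (a + b*sqrt(d)) + (a - b*sqrt(d)) = 2a
= 2 * (10)
= 20

20


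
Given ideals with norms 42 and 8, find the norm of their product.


N(IJ) = N(I) * N(J)
= 42 * 8
= 336

336


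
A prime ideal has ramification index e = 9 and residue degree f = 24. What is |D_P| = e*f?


|D_P| = e * f
= 9 * 24
= 216

216


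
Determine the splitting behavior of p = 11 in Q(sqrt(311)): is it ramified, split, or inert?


K = Q(sqrt(311)). Since d mod 4 = 3, disc(K) = 1244.
Check p | disc: 1244 mod 11 = 1.
p does not divide disc. Compute Legendre symbol (d/p):
3^((11-1)/2) mod 11 = 1
(d/p) = 1, so p splits: (p) = P*P' with e=1, f=1, g=2.
Therefore p is split.

split


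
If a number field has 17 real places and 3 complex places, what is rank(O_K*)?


By Dirichlet's unit theorem:
rank = r1 + r2 - 1
= 17 + 3 - 1
= 19

19


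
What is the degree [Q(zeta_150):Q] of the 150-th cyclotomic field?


The degree equals Euler's totient phi(150).
150 = 2 * 3 * 5^2
phi(150) = 40

40


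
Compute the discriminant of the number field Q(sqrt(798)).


For K = Q(sqrt(d)) with d squarefree: disc(K) = d if d = 1 mod 4, and disc(K) = 4d if d = 2 or 3 mod 4.
Here d = 798, and d mod 4 = 2.
d = 2 mod 4, not 1 (O_K = Z[sqrt(d)]), so disc(K) = 4d = 4 * (798) = 3192

3192


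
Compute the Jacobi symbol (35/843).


Compute (35/843) via quadratic reciprocity:
  reciprocity: (35/843) -> -(843/35)
  reduce: (3/35)
  reciprocity: (3/35) -> -(35/3)
  reduce: (2/3)
  pull out 2: (2/3) = -1  (since 3 mod 8 = 3)
  (1/3) = 1
Product of signs = -1

-1


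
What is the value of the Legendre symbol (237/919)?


p = 919 is prime, so compute (237/919) with the reciprocity algorithm (Jacobi-symbol steps: pull out 2s via (2/n), flip via reciprocity, reduce):
  reciprocity: (237/919) -> +(919/237)
  reduce: (208/237)
  pull out 2: (2/237) = -1  (since 237 mod 8 = 5)
  pull out 2: (2/237) = -1  (since 237 mod 8 = 5)
  pull out 2: (2/237) = -1  (since 237 mod 8 = 5)
  pull out 2: (2/237) = -1  (since 237 mod 8 = 5)
  reciprocity: (13/237) -> +(237/13)
  reduce: (3/13)
  reciprocity: (3/13) -> +(13/3)
  reduce: (1/3)
  (1/3) = 1
Product of signs = 1
(237/919) = 1

1


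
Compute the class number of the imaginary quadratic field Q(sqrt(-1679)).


K = Q(sqrt(-1679)). d mod 4 = 1, so D = disc(K) = d = -1679
h(K) equals the number of primitive reduced positive-definite forms (a, b, c) = a*x^2 + b*x*y + c*y^2 with b^2 - 4ac = D,
where reduced means |b| <= a <= c, with b >= 0 whenever |b| = a or a = c, and primitive means gcd(a, b, c) = 1.
Reduced forces 3a^2 <= |D| = 1679, so 1 <= a <= 23; b must have the parity of D, and c = (b^2 - D)/(4a) must be an integer >= a.
Enumerate a = 1..23, b in [-a, a]:
  a=1: (1, 1, 420)  [1]
  a=2: (2, -1, 210), (2, 1, 210)  [2]
  a=3: (3, -1, 140), (3, 1, 140)  [2]
  a=4: (4, -1, 105), (4, 1, 105)  [2]
  a=5: (5, -1, 84), (5, 1, 84)  [2]
  a=6: (6, -5, 71), (6, -1, 70), (6, 1, 70), (6, 5, 71)  [4]
  a=7: (7, -1, 60), (7, 1, 60)  [2]
  a=8: (8, -7, 54), (8, 7, 54)  [2]
  a=9: (9, -7, 48), (9, 7, 48)  [2]
  a=10: (10, -9, 44), (10, -1, 42), (10, 1, 42), (10, 9, 44)  [4]
  a=11: (11, -9, 40), (11, 9, 40)  [2]
  a=12: (12, -7, 36), (12, -1, 35), (12, 1, 35), (12, 7, 36)  [4]
  a=13: none
  a=14: (14, -13, 33), (14, -1, 30), (14, 1, 30), (14, 13, 33)  [4]
  a=15: (15, -11, 30), (15, -1, 28), (15, 1, 28), (15, 11, 30)  [4]
  a=16: (16, -7, 27), (16, 7, 27)  [2]
  a=17: (17, -15, 28), (17, 15, 28)  [2]
  a=18: (18, -11, 25), (18, -7, 24), (18, 7, 24), (18, 11, 25)  [4]
  a=19: none
  a=20: (20, -9, 22), (20, -1, 21), (20, 1, 21), (20, 9, 22)  [4]
  a=21: (21, -13, 22), (21, 13, 22)  [2]
  a=22: none
  a=23: (23, 23, 24)  [1]
Total reduced forms: 1 + 2 + 2 + 2 + 2 + 4 + 2 + 2 + 2 + 4 + 2 + 4 + 4 + 4 + 2 + 2 + 4 + 4 + 2 + 1 = 52
h = 52

52


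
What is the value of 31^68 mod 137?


p = 137 is prime and the exponent is (p-1)/2 = 68, so by Euler's criterion 31^68 = (31/137) = +1 or -1 mod 137.
Compute by square-and-multiply:
  68 = 64 + 4 (binary 1000100)
  Repeated squaring mod 137: 31^1 = 31, 31^2 = 2, 31^4 = 4, 31^8 = 16, 31^16 = 119, 31^32 = 50, 31^64 = 34
  31^68 = 31^64 * 31^4 = 34 * 4 mod 137
    34 * 4 = 136 = 136 mod 137
  31^68 = 136 mod 137
Result 136 = p - 1 = -1 mod 137: 31 is a quadratic non-residue mod 137. As a residue in [0, p-1] the value is 136.
31^68 mod 137 = 136

136


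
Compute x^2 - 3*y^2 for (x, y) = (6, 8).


x^2 - d*y^2
= 6^2 - 3*8^2
= 36 - 192
= -156

-156


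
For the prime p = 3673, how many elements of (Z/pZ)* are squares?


For prime p, the number of non-zero quadratic residues is (p-1)/2.
= (3673-1)/2
= 1836

1836


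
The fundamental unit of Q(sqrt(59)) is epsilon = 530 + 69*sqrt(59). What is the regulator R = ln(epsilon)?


epsilon = 530 + 69*sqrt(59)
= 1059.9991
R = ln(1059.9991)
= 6.9660

6.9660


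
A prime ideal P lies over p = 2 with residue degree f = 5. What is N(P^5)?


N(P^a) = p^(a*f)
= 2^(5*5)
= 2^25
= 33554432

33554432


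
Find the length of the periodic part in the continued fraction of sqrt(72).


Run the CF algorithm for sqrt(72).
a_0 = floor(sqrt(72)) = 8; set m_0=0, q_0=1.
Recurrence: m' = q*a - m,  q' = (d - m'^2)/q,  a' = floor((a_0 + m')/q').
  step 1: m=8, q=8, a=2
  step 2: m=8, q=1, a=16
a_2 = 2*a_0 = 16, so the period closes here.
sqrt(72) = [8; 2, 16]
Period length = 2

2


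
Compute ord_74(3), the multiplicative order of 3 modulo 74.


We want ord_74(3), the smallest k >= 1 with 3^k = 1 mod 74.
n = 74 = 2 * 37, phi(74) = 36; the order divides phi(n).
Divisors of 36: 1, 2, 3, 4, 6, 9, 12, 18, 36
Repeated squaring mod 74: 3^1 = 3, 3^2 = 9, 3^4 = 7, 3^8 = 49, 3^16 = 33, 3^32 = 53
Test divisors in increasing order:
  k=1: 3^1 = 3 mod 74
  k=2: 3^2 = 9 mod 74
  k=3: 3^3 = 9 * 3 = 27 mod 74
  k=4: 3^4 = 7 mod 74
  k=6: 3^6 = 7 * 9 = 63 mod 74
  k=9: 3^9 = 49 * 3 = 73 mod 74
  k=12: 3^12 = 49 * 7 = 47 mod 74
  k=18: 3^18 = 33 * 9 = 1 mod 74  <- first divisor giving 1
Order = 18

18


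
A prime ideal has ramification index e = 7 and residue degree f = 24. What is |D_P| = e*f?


|D_P| = e * f
= 7 * 24
= 168

168


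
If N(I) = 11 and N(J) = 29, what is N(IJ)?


N(IJ) = N(I) * N(J)
= 11 * 29
= 319

319


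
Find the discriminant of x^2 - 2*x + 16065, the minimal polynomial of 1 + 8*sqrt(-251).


The element 1 + 8*sqrt(-251) has minimal polynomial:
x^2 - 2*x + 16065
Discriminant = (-2)^2 - 4*(16065)
= 4 - 64260
= -64256

-64256


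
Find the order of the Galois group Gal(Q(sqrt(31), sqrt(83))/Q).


The 2 square roots of distinct primes are multiplicatively independent over Q,
so [K:Q] = 2^2 and Gal(K/Q) is isomorphic to (Z/2Z)^2.
|Gal| = 2^2 = 4

4


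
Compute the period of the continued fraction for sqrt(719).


Run the CF algorithm for sqrt(719).
a_0 = floor(sqrt(719)) = 26; set m_0=0, q_0=1.
Recurrence: m' = q*a - m,  q' = (d - m'^2)/q,  a' = floor((a_0 + m')/q').
  step 1: m=26, q=43, a=1
  step 2: m=17, q=10, a=4
  step 3: m=23, q=19, a=2
  step 4: m=15, q=26, a=1
  step 5: m=11, q=23, a=1
  step 6: m=12, q=25, a=1
  step 7: m=13, q=22, a=1
  step 8: m=9, q=29, a=1
  step 9: m=20, q=11, a=4
  step 10: m=24, q=13, a=3
  step 11: m=15, q=38, a=1
  step 12: m=23, q=5, a=9
  step 13: m=22, q=47, a=1
  step 14: m=25, q=2, a=25
  step 15: m=25, q=47, a=1
  step 16: m=22, q=5, a=9
  step 17: m=23, q=38, a=1
  step 18: m=15, q=13, a=3
  step 19: m=24, q=11, a=4
  step 20: m=20, q=29, a=1
  step 21: m=9, q=22, a=1
  step 22: m=13, q=25, a=1
  step 23: m=12, q=23, a=1
  step 24: m=11, q=26, a=1
  step 25: m=15, q=19, a=2
  step 26: m=23, q=10, a=4
  step 27: m=17, q=43, a=1
  step 28: m=26, q=1, a=52
a_28 = 2*a_0 = 52, so the period closes here.
sqrt(719) = [26; 1, 4, 2, 1, 1, 1, 1, 1, 4, 3, 1, 9, 1, 25, 1, 9, 1, 3, 4, 1, 1, 1, 1, 1, 2, 4, 1, 52]
Period length = 28

28


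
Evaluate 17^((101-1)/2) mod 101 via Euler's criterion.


p = 101 is prime and the exponent is (p-1)/2 = 50, so by Euler's criterion 17^50 = (17/101) = +1 or -1 mod 101.
Compute by square-and-multiply:
  50 = 32 + 16 + 2 (binary 110010)
  Repeated squaring mod 101: 17^1 = 17, 17^2 = 87, 17^4 = 95, 17^8 = 36, 17^16 = 84, 17^32 = 87
  17^50 = 17^32 * 17^16 * 17^2 = 87 * 84 * 87 mod 101
    87 * 84 = 7308 = 36 mod 101
    36 * 87 = 3132 = 1 mod 101
  17^50 = 1 mod 101
Result 1: 17 is a quadratic residue mod 101.
17^50 mod 101 = 1

1


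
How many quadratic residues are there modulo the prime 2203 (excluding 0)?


For prime p, the number of non-zero quadratic residues is (p-1)/2.
= (2203-1)/2
= 1101

1101


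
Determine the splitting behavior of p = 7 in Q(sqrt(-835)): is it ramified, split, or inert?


K = Q(sqrt(-835)). Since d mod 4 = 1, disc(K) = -835.
Check p | disc: -835 mod 7 = 5.
p does not divide disc. Compute Legendre symbol (d/p):
5^((7-1)/2) mod 7 = -1
(d/p) = -1, so p is inert: (p) stays prime with e=1, f=2, g=1.
Therefore p is inert.

inert


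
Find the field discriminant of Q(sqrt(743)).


For K = Q(sqrt(d)) with d squarefree: disc(K) = d if d = 1 mod 4, and disc(K) = 4d if d = 2 or 3 mod 4.
Here d = 743, and d mod 4 = 3.
d = 3 mod 4, not 1 (O_K = Z[sqrt(d)]), so disc(K) = 4d = 4 * (743) = 2972

2972


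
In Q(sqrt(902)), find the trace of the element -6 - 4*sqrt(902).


Tr(a + b*sqrt(d)) = (a + b*sqrt(d)) + (a - b*sqrt(d)) = 2a
= 2 * (-6)
= -12

-12


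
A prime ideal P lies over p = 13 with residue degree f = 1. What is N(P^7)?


N(P^a) = p^(a*f)
= 13^(7*1)
= 13^7
= 62748517

62748517


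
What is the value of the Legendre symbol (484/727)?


p = 727 is prime, so compute (484/727) with the reciprocity algorithm (Jacobi-symbol steps: pull out 2s via (2/n), flip via reciprocity, reduce):
  pull out 2: (2/727) = +1  (since 727 mod 8 = 7)
  pull out 2: (2/727) = +1  (since 727 mod 8 = 7)
  reciprocity: (121/727) -> +(727/121)
  reduce: (1/121)
  (1/121) = 1
Product of signs = 1
(484/727) = 1

1


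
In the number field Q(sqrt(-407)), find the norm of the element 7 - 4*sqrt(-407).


N(a + b*sqrt(d)) = a^2 - d*b^2
= (7)^2 - (-407)*(-4)^2
= 49 + 6512
= 6561

6561


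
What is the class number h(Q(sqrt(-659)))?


K = Q(sqrt(-659)). d mod 4 = 1, so D = disc(K) = d = -659
h(K) equals the number of primitive reduced positive-definite forms (a, b, c) = a*x^2 + b*x*y + c*y^2 with b^2 - 4ac = D,
where reduced means |b| <= a <= c, with b >= 0 whenever |b| = a or a = c, and primitive means gcd(a, b, c) = 1.
Reduced forces 3a^2 <= |D| = 659, so 1 <= a <= 14; b must have the parity of D, and c = (b^2 - D)/(4a) must be an integer >= a.
Enumerate a = 1..14, b in [-a, a]:
  a=1: (1, 1, 165)  [1]
  a=2: none
  a=3: (3, -1, 55), (3, 1, 55)  [2]
  a=4: none
  a=5: (5, -1, 33), (5, 1, 33)  [2]
  a=6..8: none
  a=9: (9, -5, 19), (9, 5, 19)  [2]
  a=10: none
  a=11: (11, -1, 15), (11, 1, 15)  [2]
  a=12: none
  a=13: (13, -11, 15), (13, 11, 15)  [2]
  a=14: none
Total reduced forms: 1 + 2 + 2 + 2 + 2 + 2 = 11
h = 11

11


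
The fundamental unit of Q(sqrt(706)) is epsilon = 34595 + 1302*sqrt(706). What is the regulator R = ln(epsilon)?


epsilon = 34595 + 1302*sqrt(706)
= 69190.0000
R = ln(69190.0000)
= 11.1446

11.1446


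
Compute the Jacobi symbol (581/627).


Compute (581/627) via quadratic reciprocity:
  reciprocity: (581/627) -> +(627/581)
  reduce: (46/581)
  pull out 2: (2/581) = -1  (since 581 mod 8 = 5)
  reciprocity: (23/581) -> +(581/23)
  reduce: (6/23)
  pull out 2: (2/23) = +1  (since 23 mod 8 = 7)
  reciprocity: (3/23) -> -(23/3)
  reduce: (2/3)
  pull out 2: (2/3) = -1  (since 3 mod 8 = 3)
  (1/3) = 1
Product of signs = -1

-1


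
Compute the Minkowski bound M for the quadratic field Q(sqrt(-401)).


d = -401, d mod 4 = 3, so disc(K) = 4d = -1604; |disc(K)| = 1604
Imaginary quadratic field, so n = 2, s = r2 = 1, r1 = 0
M = (n!/n^n) * (4/pi)^s * sqrt(|disc(K)|) = (2!/2^2) * (4/pi)^1 * sqrt(1604)
= 0.5 * 1.273240 * 40.049969
= 25.4966

25.4966


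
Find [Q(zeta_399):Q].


The degree equals Euler's totient phi(399).
399 = 3 * 7 * 19
phi(399) = 216

216


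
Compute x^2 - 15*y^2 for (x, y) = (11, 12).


x^2 - d*y^2
= 11^2 - 15*12^2
= 121 - 2160
= -2039

-2039


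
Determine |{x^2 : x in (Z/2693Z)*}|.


For prime p, the number of non-zero quadratic residues is (p-1)/2.
= (2693-1)/2
= 1346

1346


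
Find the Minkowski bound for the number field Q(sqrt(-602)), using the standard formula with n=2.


d = -602, d mod 4 = 2, so disc(K) = 4d = -2408; |disc(K)| = 2408
Imaginary quadratic field, so n = 2, s = r2 = 1, r1 = 0
M = (n!/n^n) * (4/pi)^s * sqrt(|disc(K)|) = (2!/2^2) * (4/pi)^1 * sqrt(2408)
= 0.5 * 1.273240 * 49.071377
= 31.2398

31.2398


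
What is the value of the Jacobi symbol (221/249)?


Compute (221/249) via quadratic reciprocity:
  reciprocity: (221/249) -> +(249/221)
  reduce: (28/221)
  pull out 2: (2/221) = -1  (since 221 mod 8 = 5)
  pull out 2: (2/221) = -1  (since 221 mod 8 = 5)
  reciprocity: (7/221) -> +(221/7)
  reduce: (4/7)
  pull out 2: (2/7) = +1  (since 7 mod 8 = 7)
  pull out 2: (2/7) = +1  (since 7 mod 8 = 7)
  (1/7) = 1
Product of signs = 1

1


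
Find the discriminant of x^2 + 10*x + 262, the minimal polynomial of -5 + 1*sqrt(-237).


The element -5 + 1*sqrt(-237) has minimal polynomial:
x^2 + 10*x + 262
Discriminant = (10)^2 - 4*(262)
= 100 - 1048
= -948

-948
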